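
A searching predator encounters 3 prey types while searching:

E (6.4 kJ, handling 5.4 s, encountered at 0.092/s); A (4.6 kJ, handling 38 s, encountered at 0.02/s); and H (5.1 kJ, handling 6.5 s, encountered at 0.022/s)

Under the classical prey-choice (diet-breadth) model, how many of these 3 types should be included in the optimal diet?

2

E/h in descending order: E 1.19, H 0.785, A 0.121 kJ/s. The optimal diet is the largest prefix of this list for which every included type satisfies E_i/h_i > R on the types above it.
Rate on top 1: 0.3934. H: 0.785 > 0.3934 → include.
Rate on top 2: 0.4275. A: 0.121 < 0.4275 → exclude; stop.
Optimal diet: E, H — 2 of 3 types.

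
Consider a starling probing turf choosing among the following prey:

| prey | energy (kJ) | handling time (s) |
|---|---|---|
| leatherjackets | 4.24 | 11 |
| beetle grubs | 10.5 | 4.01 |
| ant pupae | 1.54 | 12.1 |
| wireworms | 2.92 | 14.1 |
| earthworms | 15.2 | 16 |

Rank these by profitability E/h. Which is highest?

beetle grubs

Profitability E/h (kJ/s): leatherjackets = 4.24/11 = 0.385, beetle grubs = 10.5/4.01 = 2.62, ant pupae = 1.54/12.1 = 0.127, wireworms = 2.92/14.1 = 0.207, earthworms = 15.2/16 = 0.95.
Ranked: beetle grubs > earthworms > leatherjackets > wireworms > ant pupae.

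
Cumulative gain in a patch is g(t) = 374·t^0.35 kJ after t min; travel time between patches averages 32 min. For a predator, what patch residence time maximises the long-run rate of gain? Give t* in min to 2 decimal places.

Maximise g(t)/(T+t): set derivative to zero → g'(t)(T+t) = g(t).
g'(t) = 0.35·374·t^-0.65. Setting 0.35·374·t^-0.65 = 374·t^0.35/(32+t) gives 0.35(32+t) = t, so 0.65·t = 0.35×32.
t* = 0.35×32/0.65 = 17.23 min.

17.23 min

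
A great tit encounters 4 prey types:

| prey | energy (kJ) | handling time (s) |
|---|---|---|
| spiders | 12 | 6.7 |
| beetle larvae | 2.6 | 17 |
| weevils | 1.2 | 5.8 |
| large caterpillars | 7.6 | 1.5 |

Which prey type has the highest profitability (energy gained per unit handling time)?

large caterpillars

Profitability E/h (kJ/s): spiders = 12/6.7 = 1.79, beetle larvae = 2.6/17 = 0.153, weevils = 1.2/5.8 = 0.207, large caterpillars = 7.6/1.5 = 5.07.
Ranked: large caterpillars > spiders > weevils > beetle larvae.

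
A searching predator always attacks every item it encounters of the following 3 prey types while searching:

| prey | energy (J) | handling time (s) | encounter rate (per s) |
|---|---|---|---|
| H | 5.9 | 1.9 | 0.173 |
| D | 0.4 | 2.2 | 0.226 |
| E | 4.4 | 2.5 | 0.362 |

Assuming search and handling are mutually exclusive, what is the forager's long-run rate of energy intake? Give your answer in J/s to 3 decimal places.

Energy encountered per unit search time: 0.173×5.9 + 0.226×0.4 + 0.362×4.4 = 2.704 J/s.
Handling time per unit search time: 0.173×1.9 + 0.226×2.2 + 0.362×2.5 = 1.731.
Rate = 2.704/(1 + 1.731) = 0.9901 J/s.

0.990 J/s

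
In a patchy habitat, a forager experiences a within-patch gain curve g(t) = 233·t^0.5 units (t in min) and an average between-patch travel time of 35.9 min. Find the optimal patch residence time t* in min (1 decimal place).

35.9 min

Maximise g(t)/(T+t): set derivative to zero → g'(t)(T+t) = g(t).
g'(t) = 0.5·233·t^-0.5. Setting 0.5·233·t^-0.5 = 233·t^0.5/(35.9+t) gives 0.5(35.9+t) = t, so 0.50·t = 0.5×35.9.
t* = 0.5×35.9/0.50 = 35.9 min.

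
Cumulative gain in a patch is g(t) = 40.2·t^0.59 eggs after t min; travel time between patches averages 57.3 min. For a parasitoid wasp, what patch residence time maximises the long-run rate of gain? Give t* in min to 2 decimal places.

Optimal t* satisfies g'(t*) = g(t*)/(T + t*).
g'(t) = 0.59·40.2·t^-0.41. Setting 0.59·40.2·t^-0.41 = 40.2·t^0.59/(57.3+t) gives 0.59(57.3+t) = t, so 0.41·t = 0.59×57.3.
t* = 0.59×57.3/0.41 = 82.46 min.

82.46 min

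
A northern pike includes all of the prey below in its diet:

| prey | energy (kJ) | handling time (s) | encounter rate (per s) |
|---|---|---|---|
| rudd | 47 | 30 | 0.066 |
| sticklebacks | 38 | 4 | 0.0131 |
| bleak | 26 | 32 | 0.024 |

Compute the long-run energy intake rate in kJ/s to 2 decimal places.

R = Σλ_iE_i / (1 + Σλ_ih_i)
Numerator: 0.066×47 + 0.0131×38 + 0.024×26 = 4.224
Denominator: 1 + 0.066×30 + 0.0131×4 + 0.024×32 = 3.8
R = 4.224/3.8 = 1.111 kJ/s

1.11 kJ/s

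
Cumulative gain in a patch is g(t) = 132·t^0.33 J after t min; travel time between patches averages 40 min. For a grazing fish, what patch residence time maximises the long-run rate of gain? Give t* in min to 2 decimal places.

19.70 min

Optimal t* satisfies g'(t*) = g(t*)/(T + t*).
g'(t) = 0.33·132·t^-0.67. Setting 0.33·132·t^-0.67 = 132·t^0.33/(40+t) gives 0.33(40+t) = t, so 0.67·t = 0.33×40.
t* = 0.33×40/0.67 = 19.7 min.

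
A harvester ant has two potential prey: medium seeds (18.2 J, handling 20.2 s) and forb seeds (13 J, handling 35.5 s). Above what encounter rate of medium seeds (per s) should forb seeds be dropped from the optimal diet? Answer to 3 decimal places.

Drop forb seeds once their profitability E₂/h₂ falls below the rate achievable on medium seeds alone: E₂/h₂ = λE₁/(1 + λh₁).
Solve for λ: λE₁h₂ = E₂(1 + λh₁) → λ(E₁h₂ − E₂h₁) = E₂ → λ = E₂/(E₁h₂ − E₂h₁).
λ = 13/(18.2×35.5 − 13×20.2) = 13/383.5 = 0.0339 per s.

0.034 per s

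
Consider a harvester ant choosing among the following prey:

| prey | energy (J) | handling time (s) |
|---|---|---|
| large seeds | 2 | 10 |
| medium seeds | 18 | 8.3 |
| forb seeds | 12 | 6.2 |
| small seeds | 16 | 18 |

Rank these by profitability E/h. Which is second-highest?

Profitability E/h (J/s): large seeds = 2/10 = 0.2, medium seeds = 18/8.3 = 2.17, forb seeds = 12/6.2 = 1.94, small seeds = 16/18 = 0.889.
Ranked: medium seeds > forb seeds > small seeds > large seeds.

forb seeds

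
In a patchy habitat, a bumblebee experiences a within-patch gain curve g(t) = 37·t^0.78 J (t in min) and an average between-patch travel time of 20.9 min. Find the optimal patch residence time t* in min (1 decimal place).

74.1 min

Maximise g(t)/(T+t): set derivative to zero → g'(t)(T+t) = g(t).
g'(t) = 0.78·37·t^-0.22. Setting 0.78·37·t^-0.22 = 37·t^0.78/(20.9+t) gives 0.78(20.9+t) = t, so 0.22·t = 0.78×20.9.
t* = 0.78×20.9/0.22 = 74.1 min.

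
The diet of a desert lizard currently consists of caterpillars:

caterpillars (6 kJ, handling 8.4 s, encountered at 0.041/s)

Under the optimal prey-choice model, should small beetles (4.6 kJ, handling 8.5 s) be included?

Current rate: (0.041×6)/(1 + 0.041×8.4) = 0.183 kJ/s.
Profitability of small beetles: 4.6/8.5 = 0.5412 kJ/s.
Since 0.5412 > R, including small beetles increases the long-run rate.

Yes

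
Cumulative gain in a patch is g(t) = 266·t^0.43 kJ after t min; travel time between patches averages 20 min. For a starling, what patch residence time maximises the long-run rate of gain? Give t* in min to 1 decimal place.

Maximise g(t)/(T+t): set derivative to zero → g'(t)(T+t) = g(t).
g'(t) = 0.43·266·t^-0.57. Setting 0.43·266·t^-0.57 = 266·t^0.43/(20+t) gives 0.43(20+t) = t, so 0.57·t = 0.43×20.
t* = 0.43×20/0.57 = 15.09 min.

15.1 min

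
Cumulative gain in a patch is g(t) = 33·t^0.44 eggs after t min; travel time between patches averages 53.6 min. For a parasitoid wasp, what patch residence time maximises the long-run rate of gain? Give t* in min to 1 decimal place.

42.1 min

Maximise g(t)/(T+t): set derivative to zero → g'(t)(T+t) = g(t).
g'(t) = 0.44·33·t^-0.56. Setting 0.44·33·t^-0.56 = 33·t^0.44/(53.6+t) gives 0.44(53.6+t) = t, so 0.56·t = 0.44×53.6.
t* = 0.44×53.6/0.56 = 42.11 min.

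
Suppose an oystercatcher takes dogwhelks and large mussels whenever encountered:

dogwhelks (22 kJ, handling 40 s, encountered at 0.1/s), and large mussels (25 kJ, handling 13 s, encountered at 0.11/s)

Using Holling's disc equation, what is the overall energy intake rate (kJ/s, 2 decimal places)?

0.77 kJ/s

R = Σλ_iE_i / (1 + Σλ_ih_i)
Numerator: 0.1×22 + 0.11×25 = 4.95
Denominator: 1 + 0.1×40 + 0.11×13 = 6.43
R = 4.95/6.43 = 0.7698 kJ/s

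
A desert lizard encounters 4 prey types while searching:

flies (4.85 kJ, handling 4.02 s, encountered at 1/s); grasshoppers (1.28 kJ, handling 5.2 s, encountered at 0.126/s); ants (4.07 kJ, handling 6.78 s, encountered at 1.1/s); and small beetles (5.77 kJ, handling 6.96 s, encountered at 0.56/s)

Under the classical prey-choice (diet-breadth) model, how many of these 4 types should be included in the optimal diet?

1

Rank by E/h (kJ/s): flies 1.21, small beetles 0.829, ants 0.6, grasshoppers 0.246. Include each in turn until the next type's E/h falls below the running intake rate.
Rate on top 1: 0.9661. small beetles: 0.829 < 0.9661 → exclude; stop.
Optimal diet: flies — 1 of 4 types.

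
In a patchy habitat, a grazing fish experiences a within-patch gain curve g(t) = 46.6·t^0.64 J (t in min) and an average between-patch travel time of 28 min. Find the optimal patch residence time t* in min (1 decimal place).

Optimal t* satisfies g'(t*) = g(t*)/(T + t*).
g'(t) = 0.64·46.6·t^-0.36. Setting 0.64·46.6·t^-0.36 = 46.6·t^0.64/(28+t) gives 0.64(28+t) = t, so 0.36·t = 0.64×28.
t* = 0.64×28/0.36 = 49.78 min.

49.8 min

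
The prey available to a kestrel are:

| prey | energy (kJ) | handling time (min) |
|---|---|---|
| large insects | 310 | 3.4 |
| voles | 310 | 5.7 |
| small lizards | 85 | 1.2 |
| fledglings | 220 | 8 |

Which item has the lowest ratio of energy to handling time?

fledglings

In descending order of E/h:
large insects: 310/3.4 = 91.2 kJ/min
small lizards: 85/1.2 = 70.8 kJ/min
voles: 310/5.7 = 54.4 kJ/min
fledglings: 220/8 = 27.5 kJ/min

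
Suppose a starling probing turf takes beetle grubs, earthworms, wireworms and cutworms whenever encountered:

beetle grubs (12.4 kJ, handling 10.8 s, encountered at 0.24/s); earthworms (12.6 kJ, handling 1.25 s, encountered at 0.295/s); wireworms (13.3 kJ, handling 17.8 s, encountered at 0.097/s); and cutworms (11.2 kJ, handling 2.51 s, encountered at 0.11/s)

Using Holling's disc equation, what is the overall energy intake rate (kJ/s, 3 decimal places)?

1.545 kJ/s

R = Σλ_iE_i / (1 + Σλ_ih_i)
Numerator: 0.24×12.4 + 0.295×12.6 + 0.097×13.3 + 0.11×11.2 = 9.215
Denominator: 1 + 0.24×10.8 + 0.295×1.25 + 0.097×17.8 + 0.11×2.51 = 5.963
R = 9.215/5.963 = 1.545 kJ/s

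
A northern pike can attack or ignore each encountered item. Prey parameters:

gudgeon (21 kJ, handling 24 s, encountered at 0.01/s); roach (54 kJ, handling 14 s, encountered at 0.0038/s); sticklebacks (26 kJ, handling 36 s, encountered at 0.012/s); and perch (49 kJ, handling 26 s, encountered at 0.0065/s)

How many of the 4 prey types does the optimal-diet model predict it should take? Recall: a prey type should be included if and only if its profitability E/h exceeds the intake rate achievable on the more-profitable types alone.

E/h in descending order: roach 3.86, perch 1.88, gudgeon 0.875, sticklebacks 0.722 kJ/s. The optimal diet is the largest prefix of this list for which every included type satisfies E_i/h_i > R on the types above it.
Rate on top 1: 0.1948. perch: 1.88 > 0.1948 → include.
Rate on top 2: 0.4285. gudgeon: 0.875 > 0.4285 → include.
Rate on top 3: 0.5018. sticklebacks: 0.722 > 0.5018 → include.
Optimal diet: roach, perch, gudgeon, sticklebacks — 4 of 4 types.

4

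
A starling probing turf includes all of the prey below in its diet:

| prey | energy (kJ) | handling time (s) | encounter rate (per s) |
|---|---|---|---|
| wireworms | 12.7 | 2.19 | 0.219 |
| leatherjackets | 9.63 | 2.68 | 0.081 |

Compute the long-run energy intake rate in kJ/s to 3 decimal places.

2.099 kJ/s

R = Σλ_iE_i / (1 + Σλ_ih_i)
Numerator: 0.219×12.7 + 0.081×9.63 = 3.561
Denominator: 1 + 0.219×2.19 + 0.081×2.68 = 1.697
R = 3.561/1.697 = 2.099 kJ/s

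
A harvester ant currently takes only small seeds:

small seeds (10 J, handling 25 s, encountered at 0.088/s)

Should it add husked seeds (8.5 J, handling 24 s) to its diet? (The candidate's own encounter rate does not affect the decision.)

Yes

On small seeds alone, R = ΣλE/(1+Σλh) = 0.88/3.2 = 0.275 J/s.
Profitability of husked seeds: 8.5/24 = 0.3542 J/s.
Since 0.3542 > R, including husked seeds increases the long-run rate.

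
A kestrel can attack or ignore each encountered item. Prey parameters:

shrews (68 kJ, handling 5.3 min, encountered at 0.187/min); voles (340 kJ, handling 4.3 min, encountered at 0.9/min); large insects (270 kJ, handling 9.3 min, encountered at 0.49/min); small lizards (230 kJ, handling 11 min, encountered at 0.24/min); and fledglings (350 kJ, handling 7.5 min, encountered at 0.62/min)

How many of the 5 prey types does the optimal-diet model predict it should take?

Profitabilities (E/h, kJ/min): voles 79.1, fledglings 46.7, large insects 29, small lizards 20.9, shrews 12.8. Add prey in this order while the next type's profitability exceeds the intake rate on those already taken.
Rate on top 1: 62.83. fledglings: 46.7 < 62.83 → exclude; stop.
Optimal diet: voles — 1 of 5 types.

1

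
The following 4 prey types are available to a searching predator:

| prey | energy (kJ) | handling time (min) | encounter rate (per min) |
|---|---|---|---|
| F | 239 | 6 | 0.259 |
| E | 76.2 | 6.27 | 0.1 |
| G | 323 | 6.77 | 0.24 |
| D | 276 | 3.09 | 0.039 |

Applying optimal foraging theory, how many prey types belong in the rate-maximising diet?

3

Profitabilities (E/h, kJ/min): D 89.3, G 47.7, F 39.8, E 12.2. Add prey in this order while the next type's profitability exceeds the intake rate on those already taken.
Rate on top 1: 9.606. G: 47.7 > 9.606 → include.
Rate on top 2: 32.16. F: 39.8 > 32.16 → include.
Rate on top 3: 34.93. E: 12.2 < 34.93 → exclude; stop.
Optimal diet: D, G, F — 3 of 4 types.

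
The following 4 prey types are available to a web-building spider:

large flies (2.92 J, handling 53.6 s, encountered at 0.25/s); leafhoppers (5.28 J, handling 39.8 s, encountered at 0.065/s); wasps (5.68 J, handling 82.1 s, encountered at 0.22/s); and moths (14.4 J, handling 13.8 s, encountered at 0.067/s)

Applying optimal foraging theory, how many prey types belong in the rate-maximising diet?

1

Profitabilities (E/h, J/s): moths 1.04, leafhoppers 0.133, wasps 0.0692, large flies 0.0545. Add prey in this order while the next type's profitability exceeds the intake rate on those already taken.
Rate on top 1: 0.5013. leafhoppers: 0.133 < 0.5013 → exclude; stop.
Optimal diet: moths — 1 of 4 types.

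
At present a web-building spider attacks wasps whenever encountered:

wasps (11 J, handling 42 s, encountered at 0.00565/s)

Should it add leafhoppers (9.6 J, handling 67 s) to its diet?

Intake rate on the current diet: R = (0.00565×11) / (1 + 0.00565×42) = 0.06215/1.237 = 0.05023 J/s.
Profitability of leafhoppers: 9.6/67 = 0.1433 J/s.
Since 0.1433 > R, including leafhoppers increases the long-run rate.

Yes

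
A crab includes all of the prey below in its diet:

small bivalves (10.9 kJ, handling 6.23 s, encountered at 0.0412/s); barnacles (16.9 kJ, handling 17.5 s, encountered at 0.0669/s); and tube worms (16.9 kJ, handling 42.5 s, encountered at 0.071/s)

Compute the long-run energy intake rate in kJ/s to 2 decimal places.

0.51 kJ/s

R = (0.0412×10.9 + 0.0669×16.9 + 0.071×16.9) / (1 + 0.0412×6.23 + 0.0669×17.5 + 0.071×42.5) = 2.78/5.445 = 0.5105 kJ/s.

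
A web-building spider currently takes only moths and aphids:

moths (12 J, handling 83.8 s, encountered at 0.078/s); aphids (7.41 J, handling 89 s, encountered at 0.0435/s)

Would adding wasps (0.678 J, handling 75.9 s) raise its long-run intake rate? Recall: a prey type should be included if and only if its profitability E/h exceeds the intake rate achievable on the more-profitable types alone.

Intake rate on the current diet: R = (0.078×12 + 0.0435×7.41) / (1 + 0.078×83.8 + 0.0435×89) = 1.258/11.41 = 0.1103 J/s.
wasps: E/h = 0.678/75.9 = 0.008933 J/s.
Since 0.008933 < R, time spent handling wasps is better spent searching.

No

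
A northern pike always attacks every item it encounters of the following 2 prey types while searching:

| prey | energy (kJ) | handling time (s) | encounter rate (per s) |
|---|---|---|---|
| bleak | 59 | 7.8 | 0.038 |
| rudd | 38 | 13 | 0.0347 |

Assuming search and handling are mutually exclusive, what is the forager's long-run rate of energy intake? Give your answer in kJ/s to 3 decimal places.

R = (0.038×59 + 0.0347×38) / (1 + 0.038×7.8 + 0.0347×13) = 3.561/1.748 = 2.038 kJ/s.

2.038 kJ/s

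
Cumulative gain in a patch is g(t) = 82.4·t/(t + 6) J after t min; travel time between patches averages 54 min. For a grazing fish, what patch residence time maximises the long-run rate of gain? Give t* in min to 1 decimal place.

Maximise g(t)/(T+t): set derivative to zero → g'(t)(T+t) = g(t).
g'(t) = 82.4·6/(t + 6)². Setting 82.4·6/(t+6)² = 82.4t/[(t+6)(54+t)] gives 6(54+t) = t(t+6), so t² = 6×54 = 324.
t* = √324 = 18 min.

18.0 min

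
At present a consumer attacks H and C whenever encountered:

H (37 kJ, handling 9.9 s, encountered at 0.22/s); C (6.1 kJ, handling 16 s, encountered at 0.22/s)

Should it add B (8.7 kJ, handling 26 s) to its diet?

On H and C alone, R = ΣλE/(1+Σλh) = 9.482/6.698 = 1.416 kJ/s.
B: E/h = 8.7/26 = 0.3346 kJ/s.
Since 0.3346 < R, time spent handling B is better spent searching.

No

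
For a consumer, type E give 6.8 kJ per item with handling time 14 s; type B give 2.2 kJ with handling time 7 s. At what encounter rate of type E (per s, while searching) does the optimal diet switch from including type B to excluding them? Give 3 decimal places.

0.131 per s

The zero-one rule: include type B iff E₂/h₂ > λE₁/(1+λh₁). Equality gives the switch point.
λE₁h₂ = E₂ + λE₂h₁ ⇒ λ = E₂/(E₁h₂ − E₂h₁) = 2.2/(47.6 − 30.8) = 0.131 per s.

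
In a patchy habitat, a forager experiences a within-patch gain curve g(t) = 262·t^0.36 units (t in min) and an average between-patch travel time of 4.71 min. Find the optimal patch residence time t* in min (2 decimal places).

By the marginal value theorem, leave when the instantaneous gain rate g'(t) equals the habitat-wide average g(t)/(T + t).
g'(t) = 0.36·262·t^-0.64. Setting 0.36·262·t^-0.64 = 262·t^0.36/(4.71+t) gives 0.36(4.71+t) = t, so 0.64·t = 0.36×4.71.
t* = 0.36×4.71/0.64 = 2.649 min.

2.65 min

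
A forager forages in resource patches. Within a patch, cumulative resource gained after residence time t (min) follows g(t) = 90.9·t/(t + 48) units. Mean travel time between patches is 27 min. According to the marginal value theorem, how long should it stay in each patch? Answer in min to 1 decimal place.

Optimal t* satisfies g'(t*) = g(t*)/(T + t*).
g'(t) = 90.9·48/(t + 48)². Setting 90.9·48/(t+48)² = 90.9t/[(t+48)(27+t)] gives 48(27+t) = t(t+48), so t² = 48×27 = 1296.
t* = √1296 = 36 min.

36.0 min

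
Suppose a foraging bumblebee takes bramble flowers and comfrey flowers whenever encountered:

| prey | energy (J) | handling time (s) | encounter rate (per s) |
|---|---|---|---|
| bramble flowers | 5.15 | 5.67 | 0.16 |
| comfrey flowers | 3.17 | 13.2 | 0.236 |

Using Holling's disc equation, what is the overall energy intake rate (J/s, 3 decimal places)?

Energy encountered per unit search time: 0.16×5.15 + 0.236×3.17 = 1.572 J/s.
Handling time per unit search time: 0.16×5.67 + 0.236×13.2 = 4.022.
Rate = 1.572/(1 + 4.022) = 0.313 J/s.

0.313 J/s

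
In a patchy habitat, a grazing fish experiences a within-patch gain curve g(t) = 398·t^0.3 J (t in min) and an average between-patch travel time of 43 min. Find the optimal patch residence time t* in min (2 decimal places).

18.43 min

By the marginal value theorem, leave when the instantaneous gain rate g'(t) equals the habitat-wide average g(t)/(T + t).
g'(t) = 0.3·398·t^-0.7. Setting 0.3·398·t^-0.7 = 398·t^0.3/(43+t) gives 0.3(43+t) = t, so 0.70·t = 0.3×43.
t* = 0.3×43/0.70 = 18.43 min.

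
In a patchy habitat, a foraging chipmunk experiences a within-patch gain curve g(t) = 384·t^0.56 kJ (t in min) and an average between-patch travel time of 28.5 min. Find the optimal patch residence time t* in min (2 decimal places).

36.27 min

Maximise g(t)/(T+t): set derivative to zero → g'(t)(T+t) = g(t).
g'(t) = 0.56·384·t^-0.44. Setting 0.56·384·t^-0.44 = 384·t^0.56/(28.5+t) gives 0.56(28.5+t) = t, so 0.44·t = 0.56×28.5.
t* = 0.56×28.5/0.44 = 36.27 min.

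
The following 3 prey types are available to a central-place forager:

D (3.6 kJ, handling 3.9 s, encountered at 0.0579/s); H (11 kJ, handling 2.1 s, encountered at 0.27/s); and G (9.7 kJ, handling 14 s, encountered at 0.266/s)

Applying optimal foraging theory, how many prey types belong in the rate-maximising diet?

1

Profitabilities (E/h, kJ/s): H 5.24, D 0.923, G 0.693. Add prey in this order while the next type's profitability exceeds the intake rate on those already taken.
Rate on top 1: 1.895. D: 0.923 < 1.895 → exclude; stop.
Optimal diet: H — 1 of 3 types.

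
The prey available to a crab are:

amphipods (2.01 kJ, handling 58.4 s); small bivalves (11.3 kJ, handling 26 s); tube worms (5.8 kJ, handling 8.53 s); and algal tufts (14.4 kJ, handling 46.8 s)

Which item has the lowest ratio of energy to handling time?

Profitability E/h (kJ/s): amphipods = 2.01/58.4 = 0.0344, small bivalves = 11.3/26 = 0.435, tube worms = 5.8/8.53 = 0.68, algal tufts = 14.4/46.8 = 0.308.
Ranked: tube worms > small bivalves > algal tufts > amphipods.

amphipods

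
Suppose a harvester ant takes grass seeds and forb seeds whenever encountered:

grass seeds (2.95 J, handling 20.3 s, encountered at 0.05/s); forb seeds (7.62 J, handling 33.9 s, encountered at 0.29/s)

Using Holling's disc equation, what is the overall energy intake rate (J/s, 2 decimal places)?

R = (0.05×2.95 + 0.29×7.62) / (1 + 0.05×20.3 + 0.29×33.9) = 2.357/11.85 = 0.199 J/s.

0.20 J/s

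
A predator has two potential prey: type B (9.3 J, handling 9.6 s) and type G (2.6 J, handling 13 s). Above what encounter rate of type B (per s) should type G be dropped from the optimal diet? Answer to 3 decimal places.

0.027 per s

At the threshold, the rate on type B alone equals the profitability of type G: λ·9.3/(1 + λ·9.6) = 2.6/13 = 0.2.
Rearranging, λ(9.3 − 0.2×9.6) = 0.2, so λ = 0.2/7.38 = 0.0271 per s.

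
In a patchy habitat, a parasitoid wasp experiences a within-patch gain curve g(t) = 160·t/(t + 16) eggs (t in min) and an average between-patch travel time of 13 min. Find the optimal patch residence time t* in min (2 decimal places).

Maximise g(t)/(T+t): set derivative to zero → g'(t)(T+t) = g(t).
g'(t) = 160·16/(t + 16)². Setting 160·16/(t+16)² = 160t/[(t+16)(13+t)] gives 16(13+t) = t(t+16), so t² = 16×13 = 208.
t* = √208 = 14.42 min.

14.42 min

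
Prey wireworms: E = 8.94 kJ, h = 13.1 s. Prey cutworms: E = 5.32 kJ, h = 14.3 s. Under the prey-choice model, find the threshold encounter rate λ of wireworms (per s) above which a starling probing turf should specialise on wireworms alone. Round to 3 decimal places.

At the threshold, the rate on wireworms alone equals the profitability of cutworms: λ·8.94/(1 + λ·13.1) = 5.32/14.3 = 0.372.
Rearranging, λ(8.94 − 0.372×13.1) = 0.372, so λ = 0.372/4.066 = 0.09149 per s.

0.091 per s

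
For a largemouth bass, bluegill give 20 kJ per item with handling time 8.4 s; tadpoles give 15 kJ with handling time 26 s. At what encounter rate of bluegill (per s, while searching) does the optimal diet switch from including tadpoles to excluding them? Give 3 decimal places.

0.038 per s

The zero-one rule: include tadpoles iff E₂/h₂ > λE₁/(1+λh₁). Equality gives the switch point.
λE₁h₂ = E₂ + λE₂h₁ ⇒ λ = E₂/(E₁h₂ − E₂h₁) = 15/(520 − 126) = 0.03807 per s.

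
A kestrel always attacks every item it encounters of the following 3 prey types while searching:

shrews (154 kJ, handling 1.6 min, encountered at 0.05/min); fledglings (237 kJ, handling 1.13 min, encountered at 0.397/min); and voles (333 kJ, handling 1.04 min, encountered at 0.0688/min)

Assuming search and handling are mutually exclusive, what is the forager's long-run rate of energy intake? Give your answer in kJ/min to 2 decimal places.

Energy encountered per unit search time: 0.05×154 + 0.397×237 + 0.0688×333 = 124.7 kJ/min.
Handling time per unit search time: 0.05×1.6 + 0.397×1.13 + 0.0688×1.04 = 0.6002.
Rate = 124.7/(1 + 0.6002) = 77.93 kJ/min.

77.93 kJ/min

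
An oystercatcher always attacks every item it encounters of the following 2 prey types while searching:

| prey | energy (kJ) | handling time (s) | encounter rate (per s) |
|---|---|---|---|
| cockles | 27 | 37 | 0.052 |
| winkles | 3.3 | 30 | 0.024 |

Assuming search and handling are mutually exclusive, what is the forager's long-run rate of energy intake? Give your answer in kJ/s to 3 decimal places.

Energy encountered per unit search time: 0.052×27 + 0.024×3.3 = 1.483 kJ/s.
Handling time per unit search time: 0.052×37 + 0.024×30 = 2.644.
Rate = 1.483/(1 + 2.644) = 0.407 kJ/s.

0.407 kJ/s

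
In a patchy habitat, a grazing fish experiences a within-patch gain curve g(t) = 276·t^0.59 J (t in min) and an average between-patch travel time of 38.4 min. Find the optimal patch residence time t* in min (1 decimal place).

By the marginal value theorem, leave when the instantaneous gain rate g'(t) equals the habitat-wide average g(t)/(T + t).
g'(t) = 0.59·276·t^-0.41. Setting 0.59·276·t^-0.41 = 276·t^0.59/(38.4+t) gives 0.59(38.4+t) = t, so 0.41·t = 0.59×38.4.
t* = 0.59×38.4/0.41 = 55.26 min.

55.3 min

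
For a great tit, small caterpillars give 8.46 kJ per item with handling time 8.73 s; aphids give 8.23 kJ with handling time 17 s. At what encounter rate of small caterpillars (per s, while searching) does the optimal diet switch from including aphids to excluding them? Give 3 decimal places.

The zero-one rule: include aphids iff E₂/h₂ > λE₁/(1+λh₁). Equality gives the switch point.
λE₁h₂ = E₂ + λE₂h₁ ⇒ λ = E₂/(E₁h₂ − E₂h₁) = 8.23/(143.8 − 71.85) = 0.1143 per s.

0.114 per s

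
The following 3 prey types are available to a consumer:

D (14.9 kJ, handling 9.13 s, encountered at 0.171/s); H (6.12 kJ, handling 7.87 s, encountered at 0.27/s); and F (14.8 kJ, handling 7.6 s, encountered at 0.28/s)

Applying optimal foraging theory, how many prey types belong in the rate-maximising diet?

Rank by E/h (kJ/s): F 1.95, D 1.63, H 0.778. Include each in turn until the next type's E/h falls below the running intake rate.
Rate on top 1: 1.325. D: 1.63 > 1.325 → include.
Rate on top 2: 1.427. H: 0.778 < 1.427 → exclude; stop.
Optimal diet: F, D — 2 of 3 types.

2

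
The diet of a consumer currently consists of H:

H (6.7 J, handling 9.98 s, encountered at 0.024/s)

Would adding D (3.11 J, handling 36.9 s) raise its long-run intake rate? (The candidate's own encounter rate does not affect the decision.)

On H alone, R = ΣλE/(1+Σλh) = 0.1608/1.24 = 0.1297 J/s.
Profitability of D: 3.11/36.9 = 0.08428 J/s.
Since 0.08428 < R, time spent handling D is better spent searching.

No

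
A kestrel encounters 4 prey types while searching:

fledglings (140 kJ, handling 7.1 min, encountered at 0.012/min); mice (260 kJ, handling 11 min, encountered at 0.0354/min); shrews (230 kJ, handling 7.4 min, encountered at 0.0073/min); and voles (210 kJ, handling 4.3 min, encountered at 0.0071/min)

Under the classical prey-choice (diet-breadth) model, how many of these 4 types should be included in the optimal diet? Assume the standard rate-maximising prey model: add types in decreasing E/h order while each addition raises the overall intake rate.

Rank by E/h (kJ/min): voles 48.8, shrews 31.1, mice 23.6, fledglings 19.7. Include each in turn until the next type's E/h falls below the running intake rate.
Rate on top 1: 1.447. shrews: 31.1 > 1.447 → include.
Rate on top 2: 2.923. mice: 23.6 > 2.923 → include.
Rate on top 3: 8.395. fledglings: 19.7 > 8.395 → include.
Optimal diet: voles, shrews, mice, fledglings — 4 of 4 types.

4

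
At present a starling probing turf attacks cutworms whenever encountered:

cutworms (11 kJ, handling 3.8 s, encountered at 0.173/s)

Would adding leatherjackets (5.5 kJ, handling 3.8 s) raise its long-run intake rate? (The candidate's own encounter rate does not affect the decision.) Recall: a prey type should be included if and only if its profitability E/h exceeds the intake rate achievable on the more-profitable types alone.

Yes

On cutworms alone, R = ΣλE/(1+Σλh) = 1.903/1.657 = 1.148 kJ/s.
Profitability of leatherjackets: 5.5/3.8 = 1.447 kJ/s.
Since 1.447 > R, including leatherjackets increases the long-run rate.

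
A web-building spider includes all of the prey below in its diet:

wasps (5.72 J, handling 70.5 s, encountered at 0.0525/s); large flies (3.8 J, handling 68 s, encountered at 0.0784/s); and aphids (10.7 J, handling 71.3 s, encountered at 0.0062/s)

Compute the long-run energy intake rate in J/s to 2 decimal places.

0.06 J/s

R = Σλ_iE_i / (1 + Σλ_ih_i)
Numerator: 0.0525×5.72 + 0.0784×3.8 + 0.0062×10.7 = 0.6646
Denominator: 1 + 0.0525×70.5 + 0.0784×68 + 0.0062×71.3 = 10.47
R = 0.6646/10.47 = 0.06345 J/s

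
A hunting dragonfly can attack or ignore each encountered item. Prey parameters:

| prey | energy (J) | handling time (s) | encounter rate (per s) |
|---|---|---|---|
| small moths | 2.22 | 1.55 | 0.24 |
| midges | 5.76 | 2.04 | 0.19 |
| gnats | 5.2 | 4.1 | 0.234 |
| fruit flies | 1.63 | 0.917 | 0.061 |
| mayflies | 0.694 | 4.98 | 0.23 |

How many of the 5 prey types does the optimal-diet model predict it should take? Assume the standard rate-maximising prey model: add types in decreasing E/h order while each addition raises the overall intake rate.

4

Profitabilities (E/h, J/s): midges 2.82, fruit flies 1.78, small moths 1.43, gnats 1.27, mayflies 0.139. Add prey in this order while the next type's profitability exceeds the intake rate on those already taken.
Rate on top 1: 0.7887. fruit flies: 1.78 > 0.7887 → include.
Rate on top 2: 0.827. small moths: 1.43 > 0.827 → include.
Rate on top 3: 0.951. gnats: 1.27 > 0.951 → include.
Rate on top 4: 1.061. mayflies: 0.139 < 1.061 → exclude; stop.
Optimal diet: midges, fruit flies, small moths, gnats — 4 of 5 types.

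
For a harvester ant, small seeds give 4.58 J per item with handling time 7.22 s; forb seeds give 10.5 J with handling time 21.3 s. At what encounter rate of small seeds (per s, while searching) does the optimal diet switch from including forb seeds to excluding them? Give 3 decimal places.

0.483 per s

Drop forb seeds once their profitability E₂/h₂ falls below the rate achievable on small seeds alone: E₂/h₂ = λE₁/(1 + λh₁).
Solve for λ: λE₁h₂ = E₂(1 + λh₁) → λ(E₁h₂ − E₂h₁) = E₂ → λ = E₂/(E₁h₂ − E₂h₁).
λ = 10.5/(4.58×21.3 − 10.5×7.22) = 10.5/21.74 = 0.4829 per s.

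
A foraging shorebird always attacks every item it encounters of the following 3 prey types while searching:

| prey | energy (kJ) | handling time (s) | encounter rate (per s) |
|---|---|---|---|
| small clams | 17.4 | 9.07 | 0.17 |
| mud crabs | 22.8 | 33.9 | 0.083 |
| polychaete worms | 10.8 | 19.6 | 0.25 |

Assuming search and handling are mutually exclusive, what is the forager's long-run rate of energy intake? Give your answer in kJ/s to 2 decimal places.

0.74 kJ/s

Energy encountered per unit search time: 0.17×17.4 + 0.083×22.8 + 0.25×10.8 = 7.55 kJ/s.
Handling time per unit search time: 0.17×9.07 + 0.083×33.9 + 0.25×19.6 = 9.256.
Rate = 7.55/(1 + 9.256) = 0.7362 kJ/s.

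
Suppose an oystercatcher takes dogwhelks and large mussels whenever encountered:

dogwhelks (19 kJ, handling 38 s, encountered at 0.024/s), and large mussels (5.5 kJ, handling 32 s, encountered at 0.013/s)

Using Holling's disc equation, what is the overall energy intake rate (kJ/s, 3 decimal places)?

Energy encountered per unit search time: 0.024×19 + 0.013×5.5 = 0.5275 kJ/s.
Handling time per unit search time: 0.024×38 + 0.013×32 = 1.328.
Rate = 0.5275/(1 + 1.328) = 0.2266 kJ/s.

0.227 kJ/s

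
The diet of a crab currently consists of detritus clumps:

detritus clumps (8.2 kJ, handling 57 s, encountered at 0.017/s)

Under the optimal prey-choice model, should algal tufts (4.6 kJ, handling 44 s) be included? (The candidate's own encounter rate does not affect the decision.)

On detritus clumps alone, R = ΣλE/(1+Σλh) = 0.1394/1.969 = 0.0708 kJ/s.
algal tufts: E/h = 4.6/44 = 0.1045 kJ/s.
0.1045 > 0.0708, so adding algal tufts raises the average — include it.

Yes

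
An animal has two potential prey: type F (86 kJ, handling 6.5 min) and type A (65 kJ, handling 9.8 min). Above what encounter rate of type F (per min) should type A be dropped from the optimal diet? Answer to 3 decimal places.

The zero-one rule: include type A iff E₂/h₂ > λE₁/(1+λh₁). Equality gives the switch point.
λE₁h₂ = E₂ + λE₂h₁ ⇒ λ = E₂/(E₁h₂ − E₂h₁) = 65/(842.8 − 422.5) = 0.1547 per min.

0.155 per min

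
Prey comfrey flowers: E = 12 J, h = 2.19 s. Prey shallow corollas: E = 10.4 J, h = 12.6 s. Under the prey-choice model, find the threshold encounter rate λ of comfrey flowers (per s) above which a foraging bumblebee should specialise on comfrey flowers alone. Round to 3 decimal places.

0.081 per s

Drop shallow corollas once their profitability E₂/h₂ falls below the rate achievable on comfrey flowers alone: E₂/h₂ = λE₁/(1 + λh₁).
Solve for λ: λE₁h₂ = E₂(1 + λh₁) → λ(E₁h₂ − E₂h₁) = E₂ → λ = E₂/(E₁h₂ − E₂h₁).
λ = 10.4/(12×12.6 − 10.4×2.19) = 10.4/128.4 = 0.08098 per s.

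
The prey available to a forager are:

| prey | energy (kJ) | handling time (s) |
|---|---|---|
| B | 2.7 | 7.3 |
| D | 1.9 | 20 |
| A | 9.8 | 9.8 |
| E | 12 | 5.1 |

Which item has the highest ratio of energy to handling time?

Profitability E/h (kJ/s): B = 2.7/7.3 = 0.37, D = 1.9/20 = 0.095, A = 9.8/9.8 = 1, E = 12/5.1 = 2.35.
Ranked: E > A > B > D.

E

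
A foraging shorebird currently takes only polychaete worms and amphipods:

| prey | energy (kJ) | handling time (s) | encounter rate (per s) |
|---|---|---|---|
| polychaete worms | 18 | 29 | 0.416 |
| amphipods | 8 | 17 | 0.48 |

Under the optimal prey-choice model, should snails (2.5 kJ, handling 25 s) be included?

On polychaete worms and amphipods alone, R = ΣλE/(1+Σλh) = 11.33/21.22 = 0.5337 kJ/s.
snails: E/h = 2.5/25 = 0.1 kJ/s.
0.1 < 0.5337, so adding snails would lower the average — exclude it.

No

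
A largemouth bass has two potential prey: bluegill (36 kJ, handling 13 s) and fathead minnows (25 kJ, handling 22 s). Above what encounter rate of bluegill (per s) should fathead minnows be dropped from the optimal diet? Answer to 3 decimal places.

0.054 per s

At the threshold, the rate on bluegill alone equals the profitability of fathead minnows: λ·36/(1 + λ·13) = 25/22 = 1.136.
Rearranging, λ(36 − 1.136×13) = 1.136, so λ = 1.136/21.23 = 0.05353 per s.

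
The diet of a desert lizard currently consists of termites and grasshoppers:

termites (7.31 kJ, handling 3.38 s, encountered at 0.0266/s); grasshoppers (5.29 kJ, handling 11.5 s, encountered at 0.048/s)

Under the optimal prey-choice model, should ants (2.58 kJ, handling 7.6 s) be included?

Yes

On termites and grasshoppers alone, R = ΣλE/(1+Σλh) = 0.4484/1.642 = 0.2731 kJ/s.
Profitability of ants: 2.58/7.6 = 0.3395 kJ/s.
Since 0.3395 > R, including ants increases the long-run rate.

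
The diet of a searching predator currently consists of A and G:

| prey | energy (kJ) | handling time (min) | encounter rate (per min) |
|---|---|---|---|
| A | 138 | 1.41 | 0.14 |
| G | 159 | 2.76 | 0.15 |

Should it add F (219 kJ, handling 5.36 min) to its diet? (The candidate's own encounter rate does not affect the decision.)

On A and G alone, R = ΣλE/(1+Σλh) = 43.17/1.611 = 26.79 kJ/min.
Profitability of F: 219/5.36 = 40.86 kJ/min.
Since 40.86 > R, including F increases the long-run rate.

Yes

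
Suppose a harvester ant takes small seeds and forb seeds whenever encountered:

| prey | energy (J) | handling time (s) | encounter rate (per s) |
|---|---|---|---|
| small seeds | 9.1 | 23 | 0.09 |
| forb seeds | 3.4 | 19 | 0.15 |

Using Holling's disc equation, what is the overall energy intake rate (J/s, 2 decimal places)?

0.22 J/s

R = (0.09×9.1 + 0.15×3.4) / (1 + 0.09×23 + 0.15×19) = 1.329/5.92 = 0.2245 J/s.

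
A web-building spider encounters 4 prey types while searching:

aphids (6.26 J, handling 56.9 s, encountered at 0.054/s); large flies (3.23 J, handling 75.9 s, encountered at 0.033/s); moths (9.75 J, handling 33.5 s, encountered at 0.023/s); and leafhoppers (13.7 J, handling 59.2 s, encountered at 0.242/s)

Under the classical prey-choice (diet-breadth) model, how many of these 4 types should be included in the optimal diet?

E/h in descending order: moths 0.291, leafhoppers 0.231, aphids 0.11, large flies 0.0426 J/s. The optimal diet is the largest prefix of this list for which every included type satisfies E_i/h_i > R on the types above it.
Rate on top 1: 0.1267. leafhoppers: 0.231 > 0.1267 → include.
Rate on top 2: 0.2199. aphids: 0.11 < 0.2199 → exclude; stop.
Optimal diet: moths, leafhoppers — 2 of 4 types.

2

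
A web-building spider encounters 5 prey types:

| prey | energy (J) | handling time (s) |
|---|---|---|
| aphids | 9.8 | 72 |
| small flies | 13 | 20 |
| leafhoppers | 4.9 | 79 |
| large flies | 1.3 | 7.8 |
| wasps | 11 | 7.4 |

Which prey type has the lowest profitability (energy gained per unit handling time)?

leafhoppers

Profitability E/h (J/s): aphids = 9.8/72 = 0.136, small flies = 13/20 = 0.65, leafhoppers = 4.9/79 = 0.062, large flies = 1.3/7.8 = 0.167, wasps = 11/7.4 = 1.49.
Ranked: wasps > small flies > large flies > aphids > leafhoppers.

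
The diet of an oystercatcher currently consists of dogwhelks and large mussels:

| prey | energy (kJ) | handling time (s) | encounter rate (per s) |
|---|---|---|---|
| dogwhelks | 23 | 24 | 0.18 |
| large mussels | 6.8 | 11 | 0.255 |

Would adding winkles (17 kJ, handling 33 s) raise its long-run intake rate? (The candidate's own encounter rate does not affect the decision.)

No

Intake rate on the current diet: R = (0.18×23 + 0.255×6.8) / (1 + 0.18×24 + 0.255×11) = 5.874/8.125 = 0.723 kJ/s.
Profitability of winkles: 17/33 = 0.5152 kJ/s.
Since 0.5152 < R, time spent handling winkles is better spent searching.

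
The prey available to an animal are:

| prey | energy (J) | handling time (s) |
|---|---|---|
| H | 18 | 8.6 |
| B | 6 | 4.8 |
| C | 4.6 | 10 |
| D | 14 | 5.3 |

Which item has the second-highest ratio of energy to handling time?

In descending order of E/h:
D: 14/5.3 = 2.64 J/s
H: 18/8.6 = 2.09 J/s
B: 6/4.8 = 1.25 J/s
C: 4.6/10 = 0.46 J/s

H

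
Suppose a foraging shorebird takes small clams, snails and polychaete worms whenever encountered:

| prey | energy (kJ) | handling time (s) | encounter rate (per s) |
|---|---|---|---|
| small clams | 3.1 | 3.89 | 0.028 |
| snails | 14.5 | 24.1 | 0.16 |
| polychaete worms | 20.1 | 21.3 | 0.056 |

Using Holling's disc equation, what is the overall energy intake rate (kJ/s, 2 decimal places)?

R = (0.028×3.1 + 0.16×14.5 + 0.056×20.1) / (1 + 0.028×3.89 + 0.16×24.1 + 0.056×21.3) = 3.532/6.158 = 0.5737 kJ/s.

0.57 kJ/s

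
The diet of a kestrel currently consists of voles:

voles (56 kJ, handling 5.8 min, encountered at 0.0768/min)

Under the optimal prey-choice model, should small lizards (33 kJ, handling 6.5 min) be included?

Yes

Current rate: (0.0768×56)/(1 + 0.0768×5.8) = 2.975 kJ/min.
small lizards: E/h = 33/6.5 = 5.077 kJ/min.
Since 5.077 > R, including small lizards increases the long-run rate.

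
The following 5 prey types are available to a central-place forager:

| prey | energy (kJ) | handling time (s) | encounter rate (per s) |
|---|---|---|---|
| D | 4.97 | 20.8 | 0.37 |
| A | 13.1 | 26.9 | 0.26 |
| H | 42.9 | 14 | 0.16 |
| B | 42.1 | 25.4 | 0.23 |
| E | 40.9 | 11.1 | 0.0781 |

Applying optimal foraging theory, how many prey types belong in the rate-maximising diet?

Profitabilities (E/h, kJ/s): E 3.68, H 3.06, B 1.66, A 0.487, D 0.239. Add prey in this order while the next type's profitability exceeds the intake rate on those already taken.
Rate on top 1: 1.711. H: 3.06 > 1.711 → include.
Rate on top 2: 2.449. B: 1.66 < 2.449 → exclude; stop.
Optimal diet: E, H — 2 of 5 types.

2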